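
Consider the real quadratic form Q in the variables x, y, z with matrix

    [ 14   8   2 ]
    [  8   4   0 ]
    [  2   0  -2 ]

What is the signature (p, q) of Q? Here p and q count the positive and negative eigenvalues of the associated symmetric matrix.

(1, 1)

Row-reducing A symmetrically gives the diagonal entries 14, -4/7, 0.
So there are 1 positive, 1 negative, 1 zero pivots.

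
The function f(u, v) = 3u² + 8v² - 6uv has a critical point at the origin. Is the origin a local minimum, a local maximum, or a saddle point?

The Hessian at the origin is H = [[6, -6], [-6, 16]].
det H = 6·16 − (-6)² = 60 > 0 and H[1,1] = 6 > 0, so H is positive definite.
Therefore the origin is a local minimum.

local minimum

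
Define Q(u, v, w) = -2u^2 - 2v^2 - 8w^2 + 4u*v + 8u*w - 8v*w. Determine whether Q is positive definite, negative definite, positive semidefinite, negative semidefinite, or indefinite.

The symmetric matrix is A = [[-2, 2, 4], [2, -2, -4], [4, -4, -8]].
Congruent diagonalization of A (simultaneous row and column reduction) yields pivots -2, 0, 0.
That gives 1 negative, 2 zero pivots.
Hence Q is negative semidefinite.

negative semidefinite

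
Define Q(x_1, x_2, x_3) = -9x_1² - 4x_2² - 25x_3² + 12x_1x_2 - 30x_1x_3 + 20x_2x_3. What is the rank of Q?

Write A = [[-9, 6, -15], [6, -4, 10], [-15, 10, -25]].
Congruent diagonalization of A (simultaneous row and column reduction) yields pivots -9, 0, 0.
That gives 1 negative, 2 zero pivots.
The rank is the number of nonzero pivots: 1.

1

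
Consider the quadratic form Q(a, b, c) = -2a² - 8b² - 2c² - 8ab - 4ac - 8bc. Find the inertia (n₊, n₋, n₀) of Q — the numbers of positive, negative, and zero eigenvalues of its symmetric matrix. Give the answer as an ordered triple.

(0, 1, 2)

The symmetric matrix is A = [[-2, -4, -2], [-4, -8, -4], [-2, -4, -2]].
Symmetric row and column elimination reduces A to a congruent diagonal form with pivots -2, 0, 0.
So there are 1 negative, 2 zero pivots.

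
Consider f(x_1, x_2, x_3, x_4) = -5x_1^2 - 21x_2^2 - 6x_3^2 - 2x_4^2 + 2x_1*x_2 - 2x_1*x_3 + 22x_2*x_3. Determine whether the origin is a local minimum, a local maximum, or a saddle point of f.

local maximum

The Hessian at the origin is H = [[-10, 2, -2, 0], [2, -42, 22, 0], [-2, 22, -12, 0], [0, 0, 0, -4]].
Applying the same elementary operations to the rows and columns of H produces a congruent diagonal matrix with entries -10, -208/5, -5/13, -4.
That gives 4 negative pivots.
H is negative definite, so the origin is a strict local maximum.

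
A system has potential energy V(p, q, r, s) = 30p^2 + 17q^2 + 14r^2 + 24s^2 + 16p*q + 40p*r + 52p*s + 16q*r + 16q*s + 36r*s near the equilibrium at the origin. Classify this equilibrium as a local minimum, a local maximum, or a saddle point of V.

The Hessian at the origin is H = [[60, 16, 40, 52], [16, 34, 16, 16], [40, 16, 28, 36], [52, 16, 36, 48]].
An LDLᵀ factorisation of H has diagonal entries 60, 446/15, 84/223, 8/21.
Counting signs: 4 positive.
H is positive definite, so the origin is a strict local minimum.

local minimum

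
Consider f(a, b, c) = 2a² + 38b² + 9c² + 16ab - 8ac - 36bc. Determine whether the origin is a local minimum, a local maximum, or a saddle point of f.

The Hessian at the origin is H = [[4, 16, -8], [16, 76, -36], [-8, -36, 18]].
An LDLᵀ factorisation of H has diagonal entries 4, 12, 2/3.
So there are 3 positive pivots.
H is positive definite, so the origin is a strict local minimum.

local minimum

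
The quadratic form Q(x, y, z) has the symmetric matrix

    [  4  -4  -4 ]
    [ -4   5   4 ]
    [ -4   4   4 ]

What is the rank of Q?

Row-reducing A symmetrically gives the diagonal entries 4, 1, 0.
That gives 2 positive, 1 zero pivots.
The rank is the number of nonzero pivots: 2.

2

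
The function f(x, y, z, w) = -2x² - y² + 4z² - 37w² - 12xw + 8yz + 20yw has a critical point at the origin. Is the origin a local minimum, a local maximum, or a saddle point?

The Hessian at the origin is H = [[-4, 0, 0, -12], [0, -2, 8, 20], [0, 8, 8, 0], [-12, 20, 0, -74]].
An LDLᵀ factorisation of H has diagonal entries -4, -2, 40, 2.
Counting signs: 2 positive, 2 negative.
H is indefinite, so the origin is a saddle point.

saddle point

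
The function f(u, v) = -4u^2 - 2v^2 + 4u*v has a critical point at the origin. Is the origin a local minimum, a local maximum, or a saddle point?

The Hessian at the origin is H = [[-8, 4], [4, -4]].
det H = -8·-4 − (4)² = 16 > 0 and H[1,1] = -8 < 0, so H is negative definite.
Therefore the origin is a local maximum.

local maximum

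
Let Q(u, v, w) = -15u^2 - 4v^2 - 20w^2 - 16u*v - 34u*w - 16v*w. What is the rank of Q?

The associated matrix is A = [[-15, -8, -17], [-8, -4, -8], [-17, -8, -20]].
Congruent diagonalization of A (simultaneous row and column reduction) yields pivots -15, 4/15, -5.
That gives 1 positive, 2 negative pivots.
The rank is the number of nonzero pivots: 3.

3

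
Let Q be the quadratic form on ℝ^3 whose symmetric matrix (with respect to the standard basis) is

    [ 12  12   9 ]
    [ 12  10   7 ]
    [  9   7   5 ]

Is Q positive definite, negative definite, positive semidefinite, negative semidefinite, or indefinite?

An LDLᵀ factorisation of A has diagonal entries 12, -2, 1/4.
Counting signs: 2 positive, 1 negative.
Hence Q is indefinite.

indefinite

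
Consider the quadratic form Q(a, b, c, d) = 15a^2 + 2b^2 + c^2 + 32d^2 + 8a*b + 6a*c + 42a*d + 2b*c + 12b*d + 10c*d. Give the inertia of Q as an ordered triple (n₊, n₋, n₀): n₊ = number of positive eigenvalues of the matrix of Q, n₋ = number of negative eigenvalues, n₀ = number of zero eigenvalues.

Write A = [[15, 4, 3, 21], [4, 2, 1, 6], [3, 1, 1, 5], [21, 6, 5, 32]].
Applying the same elementary operations to the rows and columns of A produces a congruent diagonal matrix with entries 15, 14/15, 5/14, 1.
Counting signs: 4 positive.

(4, 0, 0)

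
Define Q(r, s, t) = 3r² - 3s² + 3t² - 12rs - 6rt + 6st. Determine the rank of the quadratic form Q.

3

Write A = [[3, -6, -3], [-6, -3, 3], [-3, 3, 3]].
An LDLᵀ factorisation of A has diagonal entries 3, -15, 3/5.
Counting signs: 2 positive, 1 negative.
The rank is the number of nonzero pivots: 3.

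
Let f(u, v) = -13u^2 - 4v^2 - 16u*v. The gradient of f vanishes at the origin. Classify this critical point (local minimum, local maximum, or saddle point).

saddle point

The Hessian at the origin is H = [[-26, -16], [-16, -8]].
det H = -26·-8 − (-16)² = -48 < 0, so H is indefinite.
Therefore the origin is a saddle point.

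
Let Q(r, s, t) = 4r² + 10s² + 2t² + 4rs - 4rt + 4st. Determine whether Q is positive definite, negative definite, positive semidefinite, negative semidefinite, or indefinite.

The symmetric matrix is A = [[4, 2, -2], [2, 10, 2], [-2, 2, 2]].
Symmetric row and column elimination reduces A to a congruent diagonal form with pivots 4, 9, 0.
Counting signs: 2 positive, 1 zero.
Hence Q is positive semidefinite.

positive semidefinite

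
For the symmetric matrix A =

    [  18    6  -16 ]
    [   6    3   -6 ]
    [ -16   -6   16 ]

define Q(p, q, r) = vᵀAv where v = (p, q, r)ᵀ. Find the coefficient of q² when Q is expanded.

The coefficient of q² is the diagonal entry A[2,2] = 3.

3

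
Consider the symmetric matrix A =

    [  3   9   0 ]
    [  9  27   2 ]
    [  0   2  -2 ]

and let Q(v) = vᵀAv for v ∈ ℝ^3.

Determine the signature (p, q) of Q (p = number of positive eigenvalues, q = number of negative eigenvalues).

By Sylvester's law of inertia any congruent diagonalization of A has 2 positive, 1 negative and 0 zero entries.

(2, 1)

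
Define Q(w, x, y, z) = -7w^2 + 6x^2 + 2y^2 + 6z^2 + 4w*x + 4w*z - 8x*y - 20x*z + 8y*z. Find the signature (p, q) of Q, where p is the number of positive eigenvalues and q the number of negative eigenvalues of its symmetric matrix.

The symmetric matrix is A = [[-7, 2, 0, 2], [2, 6, -4, -10], [0, -4, 2, 4], [2, -10, 4, 6]].
Symmetric row and column elimination reduces A to a congruent diagonal form with pivots -7, 46/7, -10/23, 0.
So there are 1 positive, 2 negative, 1 zero pivots.

(1, 2)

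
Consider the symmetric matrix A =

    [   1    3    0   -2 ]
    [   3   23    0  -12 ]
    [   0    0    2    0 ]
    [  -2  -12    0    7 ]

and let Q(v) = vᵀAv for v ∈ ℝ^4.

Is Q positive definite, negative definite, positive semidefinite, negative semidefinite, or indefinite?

positive definite

Symmetric row and column elimination reduces A to a congruent diagonal form with pivots 1, 14, 2, 3/7.
That gives 4 positive pivots.
Hence Q is positive definite.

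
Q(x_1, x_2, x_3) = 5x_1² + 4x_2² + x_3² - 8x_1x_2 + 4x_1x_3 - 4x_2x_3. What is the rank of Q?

Write A = [[5, -4, 2], [-4, 4, -2], [2, -2, 1]].
Applying the same elementary operations to the rows and columns of A produces a congruent diagonal matrix with entries 5, 4/5, 0.
That gives 2 positive, 1 zero pivots.
The rank is the number of nonzero pivots: 2.

2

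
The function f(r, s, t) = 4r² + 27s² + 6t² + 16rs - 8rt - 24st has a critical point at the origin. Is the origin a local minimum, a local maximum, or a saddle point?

local minimum

The Hessian at the origin is H = [[8, 16, -8], [16, 54, -24], [-8, -24, 12]].
Congruent diagonalization of H (simultaneous row and column reduction) yields pivots 8, 22, 12/11.
Counting signs: 3 positive.
H is positive definite, so the origin is a strict local minimum.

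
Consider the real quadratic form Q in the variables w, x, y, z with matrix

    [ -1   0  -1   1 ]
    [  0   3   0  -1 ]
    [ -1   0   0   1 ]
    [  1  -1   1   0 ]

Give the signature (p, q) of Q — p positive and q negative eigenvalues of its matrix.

(3, 1)

Row-reducing A symmetrically gives the diagonal entries -1, 3, 1, 2/3.
Counting signs: 3 positive, 1 negative.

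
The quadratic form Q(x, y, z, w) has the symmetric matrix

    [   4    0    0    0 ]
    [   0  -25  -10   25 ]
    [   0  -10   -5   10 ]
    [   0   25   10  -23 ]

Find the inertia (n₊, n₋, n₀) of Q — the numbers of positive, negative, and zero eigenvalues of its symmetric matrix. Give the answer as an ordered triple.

(2, 2, 0)

Applying the same elementary operations to the rows and columns of A produces a congruent diagonal matrix with entries 4, -25, -1, 2.
That gives 2 positive, 2 negative pivots.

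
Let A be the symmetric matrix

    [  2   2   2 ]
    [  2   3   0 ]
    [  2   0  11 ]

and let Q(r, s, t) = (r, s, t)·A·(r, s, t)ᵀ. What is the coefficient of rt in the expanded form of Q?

The coefficient of rt is A[1,3] + A[3,1] = 2·2 = 4.

4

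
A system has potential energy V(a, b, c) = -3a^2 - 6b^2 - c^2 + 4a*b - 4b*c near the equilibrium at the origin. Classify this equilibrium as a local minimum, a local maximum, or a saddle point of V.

The Hessian at the origin is H = [[-6, 4, 0], [4, -12, -4], [0, -4, -2]].
Congruent diagonalization of H (simultaneous row and column reduction) yields pivots -6, -28/3, -2/7.
Counting signs: 3 negative.
H is negative definite, so the origin is a strict local maximum.

local maximum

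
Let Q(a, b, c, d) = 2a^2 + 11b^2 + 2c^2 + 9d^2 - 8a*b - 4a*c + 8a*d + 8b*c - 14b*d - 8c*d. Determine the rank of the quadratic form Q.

The symmetric matrix is A = [[2, -4, -2, 4], [-4, 11, 4, -7], [-2, 4, 2, -4], [4, -7, -4, 9]].
Congruent diagonalization of A (simultaneous row and column reduction) yields pivots 2, 3, 0, 2/3.
Counting signs: 3 positive, 1 zero.
The rank is the number of nonzero pivots: 3.

3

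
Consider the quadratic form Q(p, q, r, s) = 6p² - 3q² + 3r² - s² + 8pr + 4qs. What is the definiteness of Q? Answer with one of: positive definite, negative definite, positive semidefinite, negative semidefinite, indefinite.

The symmetric matrix is A = [[6, 0, 4, 0], [0, -3, 0, 2], [4, 0, 3, 0], [0, 2, 0, -1]].
Congruent diagonalization of A (simultaneous row and column reduction) yields pivots 6, -3, 1/3, 1/3.
So there are 3 positive, 1 negative pivots.
Hence Q is indefinite.

indefinite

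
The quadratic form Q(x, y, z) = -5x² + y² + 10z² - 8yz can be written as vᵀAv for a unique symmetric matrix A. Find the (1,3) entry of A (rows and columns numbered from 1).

0

The coefficient of x·z in Q is 0. For a symmetric A this equals A[1,3] + A[3,1] = 2·A[1,3].
So A[1,3] = 0/2 = 0.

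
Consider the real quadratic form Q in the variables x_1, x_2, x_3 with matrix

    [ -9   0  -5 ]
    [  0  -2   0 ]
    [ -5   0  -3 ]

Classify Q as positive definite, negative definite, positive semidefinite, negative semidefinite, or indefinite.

An LDLᵀ factorisation of A has diagonal entries -9, -2, -2/9.
That gives 3 negative pivots.
Hence Q is negative definite.

negative definite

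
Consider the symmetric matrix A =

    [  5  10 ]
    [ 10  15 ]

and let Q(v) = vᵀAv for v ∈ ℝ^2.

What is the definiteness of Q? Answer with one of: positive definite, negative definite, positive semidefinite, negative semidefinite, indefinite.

For the 2×2 matrix [[5, 10], [10, 15]]: det = 5·15 − (10)² = -25, trace = 20.
det < 0 so the eigenvalues have opposite signs; the form is indefinite.

indefinite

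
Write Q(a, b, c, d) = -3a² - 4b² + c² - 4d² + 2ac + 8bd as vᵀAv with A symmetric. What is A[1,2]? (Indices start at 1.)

0

The coefficient of a·b in Q is 0. For a symmetric A this equals A[1,2] + A[2,1] = 2·A[1,2].
So A[1,2] = 0/2 = 0.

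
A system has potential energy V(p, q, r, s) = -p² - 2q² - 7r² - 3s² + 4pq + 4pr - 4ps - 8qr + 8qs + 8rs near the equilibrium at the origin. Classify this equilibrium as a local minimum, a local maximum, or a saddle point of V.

saddle point

The Hessian at the origin is H = [[-2, 4, 4, -4], [4, -4, -8, 8], [4, -8, -14, 8], [-4, 8, 8, -6]].
Applying the same elementary operations to the rows and columns of H produces a congruent diagonal matrix with entries -2, 4, -6, 2.
Counting signs: 2 positive, 2 negative.
H is indefinite, so the origin is a saddle point.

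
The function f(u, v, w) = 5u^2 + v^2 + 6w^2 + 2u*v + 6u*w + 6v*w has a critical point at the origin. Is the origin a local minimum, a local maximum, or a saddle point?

The Hessian at the origin is H = [[10, 2, 6], [2, 2, 6], [6, 6, 12]].
Symmetric row and column elimination reduces H to a congruent diagonal form with pivots 10, 8/5, -6.
Counting signs: 2 positive, 1 negative.
H is indefinite, so the origin is a saddle point.

saddle point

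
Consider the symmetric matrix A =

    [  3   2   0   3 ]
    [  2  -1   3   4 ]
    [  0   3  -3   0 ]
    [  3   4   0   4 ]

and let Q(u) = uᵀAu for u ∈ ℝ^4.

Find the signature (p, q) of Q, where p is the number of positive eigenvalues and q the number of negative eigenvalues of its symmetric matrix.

Row-reducing A symmetrically gives the diagonal entries 3, -7/3, 6/7, -5.
Counting signs: 2 positive, 2 negative.

(2, 2)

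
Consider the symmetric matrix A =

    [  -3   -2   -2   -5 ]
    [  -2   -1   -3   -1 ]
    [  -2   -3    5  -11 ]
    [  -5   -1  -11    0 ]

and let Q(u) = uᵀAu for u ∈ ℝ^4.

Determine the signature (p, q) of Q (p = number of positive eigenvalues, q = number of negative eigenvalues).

(1, 2)

Symmetric row and column elimination reduces A to a congruent diagonal form with pivots -3, 1/3, -2, 0.
So there are 1 positive, 2 negative, 1 zero pivots.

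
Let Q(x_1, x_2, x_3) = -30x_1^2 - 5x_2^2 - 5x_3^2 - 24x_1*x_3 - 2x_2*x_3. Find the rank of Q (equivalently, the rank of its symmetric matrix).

Write A = [[-30, 0, -12], [0, -5, -1], [-12, -1, -5]].
Symmetric row and column elimination reduces A to a congruent diagonal form with pivots -30, -5, 0.
So there are 2 negative, 1 zero pivots.
The rank is the number of nonzero pivots: 2.

2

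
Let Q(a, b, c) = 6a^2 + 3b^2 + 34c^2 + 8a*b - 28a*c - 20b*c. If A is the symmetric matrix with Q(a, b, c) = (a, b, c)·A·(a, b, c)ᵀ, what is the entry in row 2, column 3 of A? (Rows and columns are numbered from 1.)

-10

The coefficient of b·c in Q is -20. For a symmetric A this equals A[2,3] + A[3,2] = 2·A[2,3].
So A[2,3] = -20/2 = -10.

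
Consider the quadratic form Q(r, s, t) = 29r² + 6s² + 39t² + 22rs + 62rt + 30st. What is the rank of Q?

Write A = [[29, 11, 31], [11, 6, 15], [31, 15, 39]].
Applying the same elementary operations to the rows and columns of A produces a congruent diagonal matrix with entries 29, 53/29, 6/53.
Counting signs: 3 positive.
The rank is the number of nonzero pivots: 3.

3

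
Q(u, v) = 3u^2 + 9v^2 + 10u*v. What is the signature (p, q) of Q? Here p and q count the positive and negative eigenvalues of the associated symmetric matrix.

(2, 0)

Write A = [[3, 5], [5, 9]].
Applying the same elementary operations to the rows and columns of A produces a congruent diagonal matrix with entries 3, 2/3.
That gives 2 positive pivots.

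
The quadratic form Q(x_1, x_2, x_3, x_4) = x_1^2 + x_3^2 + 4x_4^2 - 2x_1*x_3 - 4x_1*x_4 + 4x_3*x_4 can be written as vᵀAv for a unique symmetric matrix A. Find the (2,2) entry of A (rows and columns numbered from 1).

The coefficient of x_2^2 in Q is 0, and that is exactly A[2,2].

0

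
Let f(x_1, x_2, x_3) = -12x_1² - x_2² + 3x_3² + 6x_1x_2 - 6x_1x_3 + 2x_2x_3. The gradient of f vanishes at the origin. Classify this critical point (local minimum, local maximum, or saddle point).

The Hessian at the origin is H = [[-24, 6, -6], [6, -2, 2], [-6, 2, 6]].
Symmetric row and column elimination reduces H to a congruent diagonal form with pivots -24, -1/2, 8.
That gives 1 positive, 2 negative pivots.
H is indefinite, so the origin is a saddle point.

saddle point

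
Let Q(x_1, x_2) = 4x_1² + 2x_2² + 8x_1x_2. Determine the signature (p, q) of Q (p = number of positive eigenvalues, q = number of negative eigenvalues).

Write A = [[4, 4], [4, 2]].
Symmetric row and column elimination reduces A to a congruent diagonal form with pivots 4, -2.
That gives 1 positive, 1 negative pivots.

(1, 1)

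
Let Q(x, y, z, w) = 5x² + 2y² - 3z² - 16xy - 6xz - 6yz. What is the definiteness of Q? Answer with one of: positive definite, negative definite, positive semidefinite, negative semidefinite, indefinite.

The symmetric matrix is A = [[5, -8, -3, 0], [-8, 2, -3, 0], [-3, -3, -3, 0], [0, 0, 0, 0]].
Congruent diagonalization of A (simultaneous row and column reduction) yields pivots 5, -54/5, 5/6, 0.
So there are 2 positive, 1 negative, 1 zero pivots.
Hence Q is indefinite.

indefinite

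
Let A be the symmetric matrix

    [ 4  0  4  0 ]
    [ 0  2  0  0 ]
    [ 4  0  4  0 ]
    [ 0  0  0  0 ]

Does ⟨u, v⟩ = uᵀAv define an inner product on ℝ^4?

Row-reducing A symmetrically gives the diagonal entries 4, 2, 0, 0.
So there are 2 positive, 2 zero pivots.
Hence Q is positive semidefinite.
⟨·,·⟩ is an inner product exactly when A is positive definite.

no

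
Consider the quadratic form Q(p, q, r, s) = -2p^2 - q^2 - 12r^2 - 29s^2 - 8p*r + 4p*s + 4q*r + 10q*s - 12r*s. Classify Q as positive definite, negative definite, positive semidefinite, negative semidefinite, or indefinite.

negative semidefinite

The symmetric matrix is A = [[-2, 0, -4, 2], [0, -1, 2, 5], [-4, 2, -12, -6], [2, 5, -6, -29]].
Congruent diagonalization of A (simultaneous row and column reduction) yields pivots -2, -1, 0, -2.
So there are 3 negative, 1 zero pivots.
Hence Q is negative semidefinite.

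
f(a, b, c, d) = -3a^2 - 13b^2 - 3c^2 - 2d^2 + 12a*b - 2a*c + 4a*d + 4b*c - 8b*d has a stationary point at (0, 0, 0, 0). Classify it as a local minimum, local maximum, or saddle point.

local maximum

The Hessian at the origin is H = [[-6, 12, -2, 4], [12, -26, 4, -8], [-2, 4, -6, 0], [4, -8, 0, -4]].
Symmetric row and column elimination reduces H to a congruent diagonal form with pivots -6, -2, -16/3, -1.
Counting signs: 4 negative.
H is negative definite, so the origin is a strict local maximum.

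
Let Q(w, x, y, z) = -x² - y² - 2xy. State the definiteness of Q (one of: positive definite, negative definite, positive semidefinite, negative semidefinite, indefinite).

negative semidefinite

The symmetric matrix is A = [[0, 0, 0, 0], [0, -1, -1, 0], [0, -1, -1, 0], [0, 0, 0, 0]].
Symmetric row and column elimination reduces A to a congruent diagonal form with pivots 0, -1, 0, 0.
Counting signs: 1 negative, 3 zero.
Hence Q is negative semidefinite.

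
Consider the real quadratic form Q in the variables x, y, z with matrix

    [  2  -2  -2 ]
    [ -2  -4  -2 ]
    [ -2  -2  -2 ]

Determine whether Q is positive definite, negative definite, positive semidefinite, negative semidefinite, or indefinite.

indefinite

An LDLᵀ factorisation of A has diagonal entries 2, -6, -4/3.
So there are 1 positive, 2 negative pivots.
Hence Q is indefinite.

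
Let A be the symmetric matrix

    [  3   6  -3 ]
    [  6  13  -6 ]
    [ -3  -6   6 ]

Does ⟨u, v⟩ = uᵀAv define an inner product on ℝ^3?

An LDLᵀ factorisation of A has diagonal entries 3, 1, 3.
So there are 3 positive pivots.
Hence Q is positive definite.
⟨·,·⟩ is an inner product exactly when A is positive definite.

yes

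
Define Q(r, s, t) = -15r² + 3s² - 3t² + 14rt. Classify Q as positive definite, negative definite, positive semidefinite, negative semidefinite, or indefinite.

indefinite

The associated matrix is A = [[-15, 0, 7], [0, 3, 0], [7, 0, -3]].
An LDLᵀ factorisation of A has diagonal entries -15, 3, 4/15.
Counting signs: 2 positive, 1 negative.
Hence Q is indefinite.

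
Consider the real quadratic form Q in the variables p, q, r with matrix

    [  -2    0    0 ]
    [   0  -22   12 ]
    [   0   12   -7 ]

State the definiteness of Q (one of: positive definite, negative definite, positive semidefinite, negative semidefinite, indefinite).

negative definite

Leading principal minors: Δ_1 = -2, Δ_2 = 44, Δ_3 = -20.
The signs alternate starting with Δ_1 < 0, so by Sylvester's criterion Q is negative definite.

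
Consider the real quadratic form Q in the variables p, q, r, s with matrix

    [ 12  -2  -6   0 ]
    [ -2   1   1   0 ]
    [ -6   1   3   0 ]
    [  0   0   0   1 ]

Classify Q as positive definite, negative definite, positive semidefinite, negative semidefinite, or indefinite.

positive semidefinite

Row-reducing A symmetrically gives the diagonal entries 12, 2/3, 0, 1.
Counting signs: 3 positive, 1 zero.
Hence Q is positive semidefinite.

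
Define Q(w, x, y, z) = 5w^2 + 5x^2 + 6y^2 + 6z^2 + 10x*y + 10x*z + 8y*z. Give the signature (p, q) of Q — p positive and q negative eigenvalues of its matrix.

(3, 0)

The symmetric matrix is A = [[5, 0, 0, 0], [0, 5, 5, 5], [0, 5, 6, 4], [0, 5, 4, 6]].
Symmetric row and column elimination reduces A to a congruent diagonal form with pivots 5, 5, 1, 0.
That gives 3 positive, 1 zero pivots.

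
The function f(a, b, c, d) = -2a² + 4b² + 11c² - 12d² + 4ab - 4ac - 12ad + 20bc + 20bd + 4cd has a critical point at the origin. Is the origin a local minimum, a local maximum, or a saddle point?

saddle point

The Hessian at the origin is H = [[-4, 4, -4, -12], [4, 8, 20, 20], [-4, 20, 22, 4], [-12, 20, 4, -24]].
Symmetric row and column elimination reduces H to a congruent diagonal form with pivots -4, 12, 14/3, 4/7.
That gives 3 positive, 1 negative pivots.
H is indefinite, so the origin is a saddle point.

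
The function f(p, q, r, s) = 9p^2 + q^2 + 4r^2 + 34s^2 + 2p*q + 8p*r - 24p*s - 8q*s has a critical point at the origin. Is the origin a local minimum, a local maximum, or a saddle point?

local minimum

The Hessian at the origin is H = [[18, 2, 8, -24], [2, 2, 0, -8], [8, 0, 8, 0], [-24, -8, 0, 68]].
Row-reducing H symmetrically gives the diagonal entries 18, 16/9, 4, 4.
That gives 4 positive pivots.
H is positive definite, so the origin is a strict local minimum.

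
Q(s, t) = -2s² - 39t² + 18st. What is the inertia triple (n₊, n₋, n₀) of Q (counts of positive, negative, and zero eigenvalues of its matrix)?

(1, 1, 0)

The symmetric matrix is A = [[-2, 9], [9, -39]].
An LDLᵀ factorisation of A has diagonal entries -2, 3/2.
Counting signs: 1 positive, 1 negative.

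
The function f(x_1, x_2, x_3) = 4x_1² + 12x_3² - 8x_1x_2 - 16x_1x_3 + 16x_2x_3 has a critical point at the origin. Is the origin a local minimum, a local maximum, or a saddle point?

The Hessian at the origin is H = [[8, -8, -16], [-8, 0, 16], [-16, 16, 24]].
Applying the same elementary operations to the rows and columns of H produces a congruent diagonal matrix with entries 8, -8, -8.
That gives 1 positive, 2 negative pivots.
H is indefinite, so the origin is a saddle point.

saddle point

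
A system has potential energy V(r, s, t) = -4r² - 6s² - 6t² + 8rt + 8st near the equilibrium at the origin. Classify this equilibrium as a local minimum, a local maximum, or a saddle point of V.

saddle point

The Hessian at the origin is H = [[-8, 0, 8], [0, -12, 8], [8, 8, -12]].
Applying the same elementary operations to the rows and columns of H produces a congruent diagonal matrix with entries -8, -12, 4/3.
That gives 1 positive, 2 negative pivots.
H is indefinite, so the origin is a saddle point.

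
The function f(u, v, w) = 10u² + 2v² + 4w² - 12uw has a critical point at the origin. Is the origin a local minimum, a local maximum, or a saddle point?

local minimum

The Hessian at the origin is H = [[20, 0, -12], [0, 4, 0], [-12, 0, 8]].
Applying the same elementary operations to the rows and columns of H produces a congruent diagonal matrix with entries 20, 4, 4/5.
So there are 3 positive pivots.
H is positive definite, so the origin is a strict local minimum.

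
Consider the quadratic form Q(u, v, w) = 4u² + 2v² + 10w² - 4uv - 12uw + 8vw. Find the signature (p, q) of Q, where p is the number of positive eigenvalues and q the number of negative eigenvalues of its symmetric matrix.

(2, 0)

The associated matrix is A = [[4, -2, -6], [-2, 2, 4], [-6, 4, 10]].
Applying the same elementary operations to the rows and columns of A produces a congruent diagonal matrix with entries 4, 1, 0.
That gives 2 positive, 1 zero pivots.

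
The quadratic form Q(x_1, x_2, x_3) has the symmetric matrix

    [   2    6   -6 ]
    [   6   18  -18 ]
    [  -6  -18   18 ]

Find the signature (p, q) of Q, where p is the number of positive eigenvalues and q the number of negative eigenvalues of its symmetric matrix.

(1, 0)

Row-reducing A symmetrically gives the diagonal entries 2, 0, 0.
Counting signs: 1 positive, 2 zero.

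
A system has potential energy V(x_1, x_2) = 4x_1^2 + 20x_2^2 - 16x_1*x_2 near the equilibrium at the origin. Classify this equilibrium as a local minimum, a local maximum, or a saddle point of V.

The Hessian at the origin is H = [[8, -16], [-16, 40]].
det H = 8·40 − (-16)² = 64 > 0 and H[1,1] = 8 > 0, so H is positive definite.
Therefore the origin is a local minimum.

local minimum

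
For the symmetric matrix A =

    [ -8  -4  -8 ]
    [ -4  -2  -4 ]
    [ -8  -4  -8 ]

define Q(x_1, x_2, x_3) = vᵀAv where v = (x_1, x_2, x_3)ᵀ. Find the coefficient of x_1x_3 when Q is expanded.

The coefficient of x_1x_3 is A[1,3] + A[3,1] = 2·(-8) = -16.

-16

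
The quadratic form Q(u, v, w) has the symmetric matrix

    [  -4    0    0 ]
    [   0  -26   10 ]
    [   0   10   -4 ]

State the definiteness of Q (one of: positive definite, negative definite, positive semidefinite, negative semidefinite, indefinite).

Congruent diagonalization of A (simultaneous row and column reduction) yields pivots -4, -26, -2/13.
So there are 3 negative pivots.
Hence Q is negative definite.

negative definite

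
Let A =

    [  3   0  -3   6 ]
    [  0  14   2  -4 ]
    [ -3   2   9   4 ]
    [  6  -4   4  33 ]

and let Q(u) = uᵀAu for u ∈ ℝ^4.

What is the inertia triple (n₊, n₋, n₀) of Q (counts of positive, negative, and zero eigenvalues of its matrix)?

(4, 0, 0)

Applying the same elementary operations to the rows and columns of A produces a congruent diagonal matrix with entries 3, 14, 40/7, 3/10.
Counting signs: 4 positive.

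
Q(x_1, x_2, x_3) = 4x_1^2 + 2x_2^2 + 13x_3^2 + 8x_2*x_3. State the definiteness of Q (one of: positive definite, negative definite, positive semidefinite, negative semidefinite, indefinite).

The symmetric matrix of Q is A = [[4, 0, 0], [0, 2, 4], [0, 4, 13]].
Leading principal minors: Δ_1 = 4, Δ_2 = 8, Δ_3 = 40.
All leading principal minors are positive, so by Sylvester's criterion Q is positive definite.

positive definite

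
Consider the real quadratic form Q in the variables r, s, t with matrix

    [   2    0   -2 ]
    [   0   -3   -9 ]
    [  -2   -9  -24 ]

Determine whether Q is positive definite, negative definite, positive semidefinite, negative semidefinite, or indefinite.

indefinite

Row-reducing A symmetrically gives the diagonal entries 2, -3, 1.
That gives 2 positive, 1 negative pivots.
Hence Q is indefinite.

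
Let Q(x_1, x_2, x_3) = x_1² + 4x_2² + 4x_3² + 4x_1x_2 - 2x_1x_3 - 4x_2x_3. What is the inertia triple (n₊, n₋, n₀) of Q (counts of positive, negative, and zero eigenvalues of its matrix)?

The symmetric matrix is A = [[1, 2, -1], [2, 4, -2], [-1, -2, 4]].
Symmetric row and column elimination reduces A to a congruent diagonal form with pivots 1, 0, 3.
So there are 2 positive, 1 zero pivots.

(2, 0, 1)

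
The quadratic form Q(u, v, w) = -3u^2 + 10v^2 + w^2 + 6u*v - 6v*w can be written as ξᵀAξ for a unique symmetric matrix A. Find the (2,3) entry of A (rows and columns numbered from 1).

-3

The coefficient of v·w in Q is -6. For a symmetric A this equals A[2,3] + A[3,2] = 2·A[2,3].
So A[2,3] = -6/2 = -3.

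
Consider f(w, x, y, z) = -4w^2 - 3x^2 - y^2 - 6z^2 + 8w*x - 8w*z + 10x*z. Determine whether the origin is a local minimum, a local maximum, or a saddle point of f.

saddle point

The Hessian at the origin is H = [[-8, 8, 0, -8], [8, -6, 0, 10], [0, 0, -2, 0], [-8, 10, 0, -12]].
Symmetric row and column elimination reduces H to a congruent diagonal form with pivots -8, 2, -2, -6.
That gives 1 positive, 3 negative pivots.
H is indefinite, so the origin is a saddle point.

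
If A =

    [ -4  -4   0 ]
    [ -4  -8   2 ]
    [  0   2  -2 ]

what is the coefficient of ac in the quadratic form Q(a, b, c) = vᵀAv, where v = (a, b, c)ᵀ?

0

The coefficient of ac is A[1,3] + A[3,1] = 2·0 = 0.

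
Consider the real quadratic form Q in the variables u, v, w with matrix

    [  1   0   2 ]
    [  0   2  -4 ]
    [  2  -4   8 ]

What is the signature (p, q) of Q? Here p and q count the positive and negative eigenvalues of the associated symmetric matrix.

An LDLᵀ factorisation of A has diagonal entries 1, 2, -4.
Counting signs: 2 positive, 1 negative.

(2, 1)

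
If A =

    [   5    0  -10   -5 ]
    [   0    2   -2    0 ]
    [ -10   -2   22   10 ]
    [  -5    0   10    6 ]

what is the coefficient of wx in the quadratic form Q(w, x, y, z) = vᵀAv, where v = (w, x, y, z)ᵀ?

The coefficient of wx is A[1,2] + A[2,1] = 2·0 = 0.

0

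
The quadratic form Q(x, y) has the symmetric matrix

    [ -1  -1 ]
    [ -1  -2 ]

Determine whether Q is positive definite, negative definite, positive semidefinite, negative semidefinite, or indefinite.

negative definite

Leading principal minors: Δ_1 = -1, Δ_2 = 1.
The signs alternate starting with Δ_1 < 0, so by Sylvester's criterion Q is negative definite.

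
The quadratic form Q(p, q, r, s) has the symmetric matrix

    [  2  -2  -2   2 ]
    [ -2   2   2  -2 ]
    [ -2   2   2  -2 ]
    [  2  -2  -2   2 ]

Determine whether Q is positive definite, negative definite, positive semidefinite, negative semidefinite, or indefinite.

positive semidefinite

Symmetric row and column elimination reduces A to a congruent diagonal form with pivots 2, 0, 0, 0.
Counting signs: 1 positive, 3 zero.
Hence Q is positive semidefinite.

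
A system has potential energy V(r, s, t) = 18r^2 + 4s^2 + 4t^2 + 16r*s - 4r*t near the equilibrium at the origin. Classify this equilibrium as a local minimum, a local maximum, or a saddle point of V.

local minimum

The Hessian at the origin is H = [[36, 16, -4], [16, 8, 0], [-4, 0, 8]].
Congruent diagonalization of H (simultaneous row and column reduction) yields pivots 36, 8/9, 4.
Counting signs: 3 positive.
H is positive definite, so the origin is a strict local minimum.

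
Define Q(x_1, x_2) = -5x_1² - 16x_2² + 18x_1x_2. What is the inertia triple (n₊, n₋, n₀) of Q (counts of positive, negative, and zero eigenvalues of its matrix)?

(1, 1, 0)

Write A = [[-5, 9], [9, -16]].
Symmetric row and column elimination reduces A to a congruent diagonal form with pivots -5, 1/5.
That gives 1 positive, 1 negative pivots.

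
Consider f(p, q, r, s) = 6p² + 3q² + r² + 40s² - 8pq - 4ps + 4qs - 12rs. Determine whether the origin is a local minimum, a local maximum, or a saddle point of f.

local minimum

The Hessian at the origin is H = [[12, -8, 0, -4], [-8, 6, 0, 4], [0, 0, 2, -12], [-4, 4, -12, 80]].
Applying the same elementary operations to the rows and columns of H produces a congruent diagonal matrix with entries 12, 2/3, 2, 4.
So there are 4 positive pivots.
H is positive definite, so the origin is a strict local minimum.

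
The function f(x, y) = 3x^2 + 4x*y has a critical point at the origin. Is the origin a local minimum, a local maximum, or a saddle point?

The Hessian at the origin is H = [[6, 4], [4, 0]].
det H = 6·0 − (4)² = -16 < 0, so H is indefinite.
Therefore the origin is a saddle point.

saddle point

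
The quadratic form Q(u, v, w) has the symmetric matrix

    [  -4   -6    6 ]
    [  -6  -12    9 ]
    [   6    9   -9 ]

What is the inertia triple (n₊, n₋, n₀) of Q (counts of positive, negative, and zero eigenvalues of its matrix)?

(0, 2, 1)

Row-reducing A symmetrically gives the diagonal entries -4, -3, 0.
So there are 2 negative, 1 zero pivots.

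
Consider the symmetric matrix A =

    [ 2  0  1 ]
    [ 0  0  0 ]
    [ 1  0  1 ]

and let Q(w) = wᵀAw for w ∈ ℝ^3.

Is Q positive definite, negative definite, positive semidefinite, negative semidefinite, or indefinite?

positive semidefinite

Symmetric row and column elimination reduces A to a congruent diagonal form with pivots 2, 0, 1/2.
That gives 2 positive, 1 zero pivots.
Hence Q is positive semidefinite.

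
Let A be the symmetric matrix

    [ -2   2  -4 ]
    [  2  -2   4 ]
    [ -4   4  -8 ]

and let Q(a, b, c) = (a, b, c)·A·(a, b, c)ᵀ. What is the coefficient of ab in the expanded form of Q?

The coefficient of ab is A[1,2] + A[2,1] = 2·2 = 4.

4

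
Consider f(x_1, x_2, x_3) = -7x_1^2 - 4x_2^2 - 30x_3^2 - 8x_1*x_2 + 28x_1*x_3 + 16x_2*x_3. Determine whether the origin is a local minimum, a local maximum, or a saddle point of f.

The Hessian at the origin is H = [[-14, -8, 28], [-8, -8, 16], [28, 16, -60]].
An LDLᵀ factorisation of H has diagonal entries -14, -24/7, -4.
So there are 3 negative pivots.
H is negative definite, so the origin is a strict local maximum.

local maximum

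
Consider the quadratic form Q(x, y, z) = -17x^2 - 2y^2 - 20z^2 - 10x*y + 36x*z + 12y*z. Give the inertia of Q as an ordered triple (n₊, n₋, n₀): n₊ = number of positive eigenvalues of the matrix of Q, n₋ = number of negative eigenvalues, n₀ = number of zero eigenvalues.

Write A = [[-17, -5, 18], [-5, -2, 6], [18, 6, -20]].
Symmetric row and column elimination reduces A to a congruent diagonal form with pivots -17, -9/17, 0.
That gives 2 negative, 1 zero pivots.

(0, 2, 1)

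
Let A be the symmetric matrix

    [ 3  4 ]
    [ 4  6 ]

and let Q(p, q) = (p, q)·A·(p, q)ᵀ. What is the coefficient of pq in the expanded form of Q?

The coefficient of pq is A[1,2] + A[2,1] = 2·4 = 8.

8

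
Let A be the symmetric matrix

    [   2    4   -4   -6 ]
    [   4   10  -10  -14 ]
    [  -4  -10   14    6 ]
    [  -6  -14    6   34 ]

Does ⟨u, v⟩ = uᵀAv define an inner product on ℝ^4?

no

Row-reducing A symmetrically gives the diagonal entries 2, 2, 4, -2.
Counting signs: 3 positive, 1 negative.
Hence Q is indefinite.
⟨·,·⟩ is an inner product exactly when A is positive definite.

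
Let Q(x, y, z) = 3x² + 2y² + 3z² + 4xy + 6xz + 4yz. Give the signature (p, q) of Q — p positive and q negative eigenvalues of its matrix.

The symmetric matrix is A = [[3, 2, 3], [2, 2, 2], [3, 2, 3]].
Row-reducing A symmetrically gives the diagonal entries 3, 2/3, 0.
So there are 2 positive, 1 zero pivots.

(2, 0)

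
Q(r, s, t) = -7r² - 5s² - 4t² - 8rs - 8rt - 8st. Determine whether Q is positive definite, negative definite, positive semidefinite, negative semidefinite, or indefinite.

negative definite

Write A = [[-7, -4, -4], [-4, -5, -4], [-4, -4, -4]].
Congruent diagonalization of A (simultaneous row and column reduction) yields pivots -7, -19/7, -12/19.
Counting signs: 3 negative.
Hence Q is negative definite.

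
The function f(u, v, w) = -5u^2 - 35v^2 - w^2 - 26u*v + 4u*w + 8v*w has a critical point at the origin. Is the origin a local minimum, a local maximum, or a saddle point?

The Hessian at the origin is H = [[-10, -26, 4], [-26, -70, 8], [4, 8, -2]].
Congruent diagonalization of H (simultaneous row and column reduction) yields pivots -10, -12/5, 2.
That gives 1 positive, 2 negative pivots.
H is indefinite, so the origin is a saddle point.

saddle point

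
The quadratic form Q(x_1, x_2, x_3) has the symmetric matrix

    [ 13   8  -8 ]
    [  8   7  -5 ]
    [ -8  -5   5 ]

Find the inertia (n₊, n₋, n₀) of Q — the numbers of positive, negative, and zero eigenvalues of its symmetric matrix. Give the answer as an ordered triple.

(3, 0, 0)

Applying the same elementary operations to the rows and columns of A produces a congruent diagonal matrix with entries 13, 27/13, 2/27.
Counting signs: 3 positive.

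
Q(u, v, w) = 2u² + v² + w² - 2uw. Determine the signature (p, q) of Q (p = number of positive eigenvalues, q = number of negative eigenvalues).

The symmetric matrix is A = [[2, 0, -1], [0, 1, 0], [-1, 0, 1]].
An LDLᵀ factorisation of A has diagonal entries 2, 1, 1/2.
So there are 3 positive pivots.

(3, 0)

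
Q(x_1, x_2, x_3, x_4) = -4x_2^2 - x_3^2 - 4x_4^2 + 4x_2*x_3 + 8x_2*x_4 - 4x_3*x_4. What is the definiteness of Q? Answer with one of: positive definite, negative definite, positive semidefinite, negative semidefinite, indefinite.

negative semidefinite

The symmetric matrix is A = [[0, 0, 0, 0], [0, -4, 2, 4], [0, 2, -1, -2], [0, 4, -2, -4]].
Congruent diagonalization of A (simultaneous row and column reduction) yields pivots 0, -4, 0, 0.
That gives 1 negative, 3 zero pivots.
Hence Q is negative semidefinite.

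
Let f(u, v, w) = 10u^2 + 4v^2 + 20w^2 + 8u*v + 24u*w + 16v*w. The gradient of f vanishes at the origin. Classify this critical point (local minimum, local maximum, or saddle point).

The Hessian at the origin is H = [[20, 8, 24], [8, 8, 16], [24, 16, 40]].
Applying the same elementary operations to the rows and columns of H produces a congruent diagonal matrix with entries 20, 24/5, 8/3.
That gives 3 positive pivots.
H is positive definite, so the origin is a strict local minimum.

local minimum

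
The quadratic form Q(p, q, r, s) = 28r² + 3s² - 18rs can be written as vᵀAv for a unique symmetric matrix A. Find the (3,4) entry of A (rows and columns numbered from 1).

The coefficient of r·s in Q is -18. For a symmetric A this equals A[3,4] + A[4,3] = 2·A[3,4].
So A[3,4] = -18/2 = -9.

-9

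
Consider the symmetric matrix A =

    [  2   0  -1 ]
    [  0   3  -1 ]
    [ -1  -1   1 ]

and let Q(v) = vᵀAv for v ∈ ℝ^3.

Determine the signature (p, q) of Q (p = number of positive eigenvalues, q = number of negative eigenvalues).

Symmetric row and column elimination reduces A to a congruent diagonal form with pivots 2, 3, 1/6.
Counting signs: 3 positive.

(3, 0)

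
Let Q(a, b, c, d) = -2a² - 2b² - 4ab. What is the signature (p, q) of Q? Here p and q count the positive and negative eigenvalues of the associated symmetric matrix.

Write A = [[-2, -2, 0, 0], [-2, -2, 0, 0], [0, 0, 0, 0], [0, 0, 0, 0]].
Symmetric row and column elimination reduces A to a congruent diagonal form with pivots -2, 0, 0, 0.
Counting signs: 1 negative, 3 zero.

(0, 1)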